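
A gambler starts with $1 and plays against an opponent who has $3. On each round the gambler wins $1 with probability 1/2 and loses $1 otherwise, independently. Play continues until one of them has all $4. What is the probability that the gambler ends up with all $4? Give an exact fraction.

1/4

With a fair step, P(i) = ½P(i−1) + ½P(i+1) with P(0)=0, P(4)=1 has the linear solution P(i) = i/4.
P(1) = 1/4.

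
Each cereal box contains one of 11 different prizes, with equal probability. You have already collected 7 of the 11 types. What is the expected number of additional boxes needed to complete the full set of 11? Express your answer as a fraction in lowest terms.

275/12

Starting from 7 distinct types, each trial gives a new one with probability (11−i)/11 when i types are held, so the wait for the next new type is 11/(11−i).
E = 11/4 + 11/3 + 11/2 + 11/1 = 275/12.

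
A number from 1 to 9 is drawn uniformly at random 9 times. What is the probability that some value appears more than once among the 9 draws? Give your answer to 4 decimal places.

P(all 9 different) = 9/9 · 8/9 · ··· · 1/9 ≈ 0.0009.
P(at least two equal) = 1 − 0.0009 = 0.9991.

0.9991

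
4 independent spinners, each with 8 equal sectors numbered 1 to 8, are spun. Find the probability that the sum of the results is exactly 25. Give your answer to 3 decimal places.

There are 8^4 = 4096 equally likely outcomes.
The number of ordered 4-tuples from {1,…,8} summing to 25 is 120.
P(sum = 25) = 120/4096 = 15/512 ≈ 0.029.

0.029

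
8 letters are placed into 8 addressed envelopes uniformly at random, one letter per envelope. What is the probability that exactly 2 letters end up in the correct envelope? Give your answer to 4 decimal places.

0.1840

Choose which 2 of the 8 are fixed: C(8,2) = 28 ways.
The remaining 6 must have no fixed point: D(6) = 265.
P = 28·265/40320 = 53/288 ≈ 0.1840.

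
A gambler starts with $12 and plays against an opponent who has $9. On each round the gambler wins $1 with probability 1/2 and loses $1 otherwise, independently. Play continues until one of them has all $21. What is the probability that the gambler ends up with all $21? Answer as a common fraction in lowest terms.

With a fair step, P(i) = ½P(i−1) + ½P(i+1) with P(0)=0, P(21)=1 has the linear solution P(i) = i/21.
P(12) = 12/21 = 4/7.

4/7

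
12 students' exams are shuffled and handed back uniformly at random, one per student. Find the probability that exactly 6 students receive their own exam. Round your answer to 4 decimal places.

0.0005

Choose which 6 of the 12 are fixed: C(12,6) = 924 ways.
The remaining 6 must have no fixed point: D(6) = 265.
P = 924·265/479001600 = 53/103680 ≈ 0.0005.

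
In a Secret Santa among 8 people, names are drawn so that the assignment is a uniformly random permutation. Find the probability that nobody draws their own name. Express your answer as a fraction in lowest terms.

This is the derangement probability: permutations of 8 with no fixed point.
D(8) = 8! · (1 − 1/1! + 1/2! − ··· + (−1)^8/8!) = 14833.
P = 14833/40320 = 2119/5760.

2119/5760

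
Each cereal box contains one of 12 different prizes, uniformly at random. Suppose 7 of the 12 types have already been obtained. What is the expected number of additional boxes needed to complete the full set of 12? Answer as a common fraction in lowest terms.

137/5

Starting from 7 distinct types, each trial gives a new one with probability (12−i)/12 when i types are held, so the wait for the next new type is 12/(12−i).
E = 12/5 + 12/4 + 12/3 + 12/2 + 12/1 = 137/5.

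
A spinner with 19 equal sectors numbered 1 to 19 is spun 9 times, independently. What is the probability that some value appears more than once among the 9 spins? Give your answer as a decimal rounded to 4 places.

P(all 9 different) = 19/19 · 18/19 · ··· · 11/19 ≈ 0.1039.
P(at least two equal) = 1 − 0.1039 = 0.8961.

0.8961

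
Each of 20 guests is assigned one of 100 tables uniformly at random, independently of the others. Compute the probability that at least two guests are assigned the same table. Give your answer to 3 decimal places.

It's easier to compute the probability that all 20 are distinct.
P(all distinct) = 100/100 · 99/100 · ··· · 81/100 ≈ 0.130.
So the probability of at least one match is 1 − 0.130 = 0.870.

0.870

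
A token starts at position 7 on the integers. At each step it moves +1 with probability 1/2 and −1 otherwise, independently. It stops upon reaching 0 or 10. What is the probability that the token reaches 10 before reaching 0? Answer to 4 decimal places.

With a fair step, P(i) = ½P(i−1) + ½P(i+1) with P(0)=0, P(10)=1 has the linear solution P(i) = i/10.
P(7) = 7/10 ≈ 0.7000.

0.7000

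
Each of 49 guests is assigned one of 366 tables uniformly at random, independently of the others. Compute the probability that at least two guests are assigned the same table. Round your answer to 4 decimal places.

0.9654

It's easier to compute the probability that all 49 are distinct.
P(all distinct) = 366/366 · 365/366 · ··· · 318/366 ≈ 0.0346.
So the probability of at least one match is 1 − 0.0346 = 0.9654.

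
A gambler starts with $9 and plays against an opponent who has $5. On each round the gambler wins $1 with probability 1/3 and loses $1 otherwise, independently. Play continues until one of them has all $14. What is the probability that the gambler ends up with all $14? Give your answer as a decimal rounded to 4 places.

Let r = q/p = (2/3)/(1/3) = 2. The recurrence P(i) = p·P(i+1) + q·P(i−1) with P(0)=0, P(14)=1 gives P(i) = (1 − r^i)/(1 − r^14).
P(9) = (1 − (2)^9) / (1 − (2)^14) = 511/16383 ≈ 0.0312.

0.0312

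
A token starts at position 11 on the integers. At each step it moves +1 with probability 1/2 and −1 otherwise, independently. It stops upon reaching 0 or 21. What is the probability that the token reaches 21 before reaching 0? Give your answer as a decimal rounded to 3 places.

0.524

With a fair step, P(i) = ½P(i−1) + ½P(i+1) with P(0)=0, P(21)=1 has the linear solution P(i) = i/21.
P(11) = 11/21 ≈ 0.524.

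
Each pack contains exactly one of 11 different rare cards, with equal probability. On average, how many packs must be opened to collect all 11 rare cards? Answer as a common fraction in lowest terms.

After i distinct types are collected, each trial gives a new one with probability (11−i)/11, so the expected wait for the next new type is 11/(11−i).
E = 11/11 + 11/10 + 11/9 + 11/8 + 11/7 + 11/6 + 11/5 + 11/4 + 11/3 + 11/2 + 11/1 = 83711/2520.

83711/2520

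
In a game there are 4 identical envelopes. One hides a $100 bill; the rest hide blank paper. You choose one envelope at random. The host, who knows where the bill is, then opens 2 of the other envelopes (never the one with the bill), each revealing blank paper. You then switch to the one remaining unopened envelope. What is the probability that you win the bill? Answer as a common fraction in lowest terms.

3/4

Your original envelope holds the bill with probability 1/4, so the other 3 collectively hold it with probability 3/4.
The host can always find 2 empty envelopes to open, so the reveals don't change that 3/4; it is now spread over the 1 remaining unopened envelope.
P(win by switching) = (3/4) · (1/1) = 3/4.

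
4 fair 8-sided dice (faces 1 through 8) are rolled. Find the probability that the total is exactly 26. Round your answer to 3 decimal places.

There are 8^4 = 4096 equally likely outcomes.
The number of ordered 4-tuples from {1,…,8} summing to 26 is 84.
P(sum = 26) = 84/4096 = 21/1024 ≈ 0.021.

0.021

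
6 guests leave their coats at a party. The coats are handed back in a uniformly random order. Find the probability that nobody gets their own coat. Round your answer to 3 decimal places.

0.368

This is the derangement probability: permutations of 6 with no fixed point.
D(6) = 6! · (1 − 1/1! + 1/2! − ··· + (−1)^6/6!) = 265.
P = 265/720 = 53/144 ≈ 0.368.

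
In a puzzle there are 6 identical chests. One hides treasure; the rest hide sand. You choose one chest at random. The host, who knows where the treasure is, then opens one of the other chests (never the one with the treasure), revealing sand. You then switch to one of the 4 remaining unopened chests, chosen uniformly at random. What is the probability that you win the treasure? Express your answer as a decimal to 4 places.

0.2083

Your original chest holds the treasure with probability 1/6, so the other 5 collectively hold it with probability 5/6.
The host can always find an empty chest to open, so this doesn't change that 5/6; it is now spread over the 4 remaining unopened chests.
P(win by switching) = (5/6) · (1/4) = 5/24 ≈ 0.2083.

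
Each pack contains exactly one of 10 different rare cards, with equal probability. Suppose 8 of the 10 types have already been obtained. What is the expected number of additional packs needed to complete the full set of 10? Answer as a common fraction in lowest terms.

Starting from 8 distinct types, each trial gives a new one with probability (10−i)/10 when i types are held, so the wait for the next new type is 10/(10−i).
E = 10/2 + 10/1 = 15.

15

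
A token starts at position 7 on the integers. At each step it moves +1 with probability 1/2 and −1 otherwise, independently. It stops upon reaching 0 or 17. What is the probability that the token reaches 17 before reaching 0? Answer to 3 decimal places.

With a fair step, P(i) = ½P(i−1) + ½P(i+1) with P(0)=0, P(17)=1 has the linear solution P(i) = i/17.
P(7) = 7/17 ≈ 0.412.

0.412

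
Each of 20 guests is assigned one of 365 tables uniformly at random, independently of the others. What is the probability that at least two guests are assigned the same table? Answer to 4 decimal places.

It's easier to compute the probability that all 20 are distinct.
P(all distinct) = 365/365 · 364/365 · ··· · 346/365 ≈ 0.5886.
So the probability of at least one match is 1 − 0.5886 = 0.4114.

0.4114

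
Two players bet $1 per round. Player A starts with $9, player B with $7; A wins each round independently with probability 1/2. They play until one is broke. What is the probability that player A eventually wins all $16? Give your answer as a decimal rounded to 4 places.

0.5625

With a fair step, P(i) = ½P(i−1) + ½P(i+1) with P(0)=0, P(16)=1 has the linear solution P(i) = i/16.
P(9) = 9/16 ≈ 0.5625.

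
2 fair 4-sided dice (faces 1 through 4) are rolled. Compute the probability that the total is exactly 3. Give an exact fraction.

There are 4^2 = 16 equally likely outcomes.
The number of ordered 2-tuples from {1,…,4} summing to 3 is 2.
P(sum = 3) = 2/16 = 1/8.

1/8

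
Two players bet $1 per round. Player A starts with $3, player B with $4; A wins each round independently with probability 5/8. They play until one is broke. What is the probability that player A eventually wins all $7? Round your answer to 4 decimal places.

0.8066

Let r = q/p = (3/8)/(5/8) = 3/5. The recurrence P(i) = p·P(i+1) + q·P(i−1) with P(0)=0, P(7)=1 gives P(i) = (1 − r^i)/(1 − r^7).
P(3) = (1 − (3/5)^3) / (1 − (3/5)^7) = 30625/37969 ≈ 0.8066.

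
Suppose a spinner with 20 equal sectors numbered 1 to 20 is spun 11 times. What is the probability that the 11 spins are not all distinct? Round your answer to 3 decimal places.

0.967

P(all 11 different) = 20/20 · 19/20 · ··· · 10/20 ≈ 0.033.
P(at least two equal) = 1 − 0.033 = 0.967.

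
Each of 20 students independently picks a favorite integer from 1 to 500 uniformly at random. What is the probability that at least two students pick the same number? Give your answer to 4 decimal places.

It's easier to compute the probability that all 20 are distinct.
P(all distinct) = 500/500 · 499/500 · ··· · 481/500 ≈ 0.6804.
So the probability of at least one match is 1 − 0.6804 = 0.3196.

0.3196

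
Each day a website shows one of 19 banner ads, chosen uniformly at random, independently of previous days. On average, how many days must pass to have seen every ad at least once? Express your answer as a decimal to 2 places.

After i distinct types are collected, each trial gives a new one with probability (19−i)/19, so the expected wait for the next new type is 19/(19−i).
E = 19/19 + 19/18 + 19/17 + 19/16 + 19/15 + 19/14 + 19/13 + 19/12 + 19/11 + 19/10 + 19/9 + 19/8 + 19/7 + 19/6 + 19/5 + 19/4 + 19/3 + 19/2 + 19/1 = 275295799/4084080 ≈ 67.41.

67.41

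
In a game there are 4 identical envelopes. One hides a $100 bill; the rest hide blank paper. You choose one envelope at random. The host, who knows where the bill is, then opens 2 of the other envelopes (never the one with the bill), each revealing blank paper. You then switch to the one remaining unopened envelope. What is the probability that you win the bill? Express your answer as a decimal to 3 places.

Your original envelope holds the bill with probability 1/4, so the other 3 collectively hold it with probability 3/4.
The host can always find 2 empty envelopes to open, so the reveals don't change that 3/4; it is now spread over the 1 remaining unopened envelope.
P(win by switching) = (3/4) · (1/1) = 3/4 ≈ 0.750.

0.750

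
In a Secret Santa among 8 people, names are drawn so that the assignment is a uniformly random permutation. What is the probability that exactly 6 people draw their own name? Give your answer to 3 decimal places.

Choose which 6 of the 8 are fixed: C(8,6) = 28 ways.
The remaining 2 must have no fixed point: D(2) = 1.
P = 28·1/40320 = 1/1440 ≈ 0.001.

0.001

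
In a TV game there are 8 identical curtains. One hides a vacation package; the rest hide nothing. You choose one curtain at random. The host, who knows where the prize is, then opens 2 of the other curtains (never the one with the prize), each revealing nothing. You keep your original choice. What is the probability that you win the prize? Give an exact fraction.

The host can always open 2 empty curtains regardless of your choice, so the reveals give no information about your original curtain.
P(win by staying) = 1/8.

1/8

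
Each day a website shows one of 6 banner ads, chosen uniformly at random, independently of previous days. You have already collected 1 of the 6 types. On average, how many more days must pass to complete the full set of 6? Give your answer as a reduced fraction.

137/10

Starting from 1 distinct type, each trial gives a new one with probability (6−i)/6 when i types are held, so the wait for the next new type is 6/(6−i).
E = 6/5 + 6/4 + 6/3 + 6/2 + 6/1 = 137/10.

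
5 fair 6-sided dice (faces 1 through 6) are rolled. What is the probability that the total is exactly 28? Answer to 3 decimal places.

There are 6^5 = 7776 equally likely outcomes.
The number of ordered 5-tuples from {1,…,6} summing to 28 is 15.
P(sum = 28) = 15/7776 = 5/2592 ≈ 0.002.

0.002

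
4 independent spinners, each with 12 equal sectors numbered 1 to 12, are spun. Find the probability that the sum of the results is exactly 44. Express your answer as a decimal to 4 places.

0.0017

There are 12^4 = 20736 equally likely outcomes.
The number of ordered 4-tuples from {1,…,12} summing to 44 is 35.
P(sum = 44) = 35/20736 ≈ 0.0017.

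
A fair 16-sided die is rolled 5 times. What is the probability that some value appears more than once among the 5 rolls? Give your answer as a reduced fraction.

4097/8192

P(all 5 different) = 16/16 · 15/16 · ··· · 12/16 = 4095/8192.
P(at least two equal) = 1 − 4095/8192 = 4097/8192.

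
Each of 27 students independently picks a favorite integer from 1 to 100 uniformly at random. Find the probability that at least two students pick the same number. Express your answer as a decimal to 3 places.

0.979

It's easier to compute the probability that all 27 are distinct.
P(all distinct) = 100/100 · 99/100 · ··· · 74/100 ≈ 0.021.
So the probability of at least one match is 1 − 0.021 = 0.979.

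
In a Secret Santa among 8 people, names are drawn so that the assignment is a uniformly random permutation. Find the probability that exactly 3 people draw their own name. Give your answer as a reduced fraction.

Choose which 3 of the 8 are fixed: C(8,3) = 56 ways.
The remaining 5 must have no fixed point: D(5) = 44.
P = 56·44/40320 = 11/180.

11/180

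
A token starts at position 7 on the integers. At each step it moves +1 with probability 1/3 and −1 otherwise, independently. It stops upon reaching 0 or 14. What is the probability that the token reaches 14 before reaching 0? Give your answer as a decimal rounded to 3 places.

0.008

Let r = q/p = (2/3)/(1/3) = 2. The recurrence P(i) = p·P(i+1) + q·P(i−1) with P(0)=0, P(14)=1 gives P(i) = (1 − r^i)/(1 − r^14).
P(7) = (1 − (2)^7) / (1 − (2)^14) = 1/129 ≈ 0.008.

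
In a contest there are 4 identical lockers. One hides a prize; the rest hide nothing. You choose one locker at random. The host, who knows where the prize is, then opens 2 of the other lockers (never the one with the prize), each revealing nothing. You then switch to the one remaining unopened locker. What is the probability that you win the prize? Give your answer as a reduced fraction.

Your original locker holds the prize with probability 1/4, so the other 3 collectively hold it with probability 3/4.
The host can always find 2 empty lockers to open, so the reveals don't change that 3/4; it is now spread over the 1 remaining unopened locker.
P(win by switching) = (3/4) · (1/1) = 3/4.

3/4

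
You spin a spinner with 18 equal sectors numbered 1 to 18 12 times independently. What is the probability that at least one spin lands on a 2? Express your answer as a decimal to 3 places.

0.496

P(no spin lands on a 2) = (17/18)^12 ≈ 0.504.
P(at least one) = 1 − 0.504 = 0.496.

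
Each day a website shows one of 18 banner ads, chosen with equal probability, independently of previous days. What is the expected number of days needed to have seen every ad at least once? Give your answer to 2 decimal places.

62.91

After i distinct types are collected, each trial gives a new one with probability (18−i)/18, so the expected wait for the next new type is 18/(18−i).
E = 18/18 + 18/17 + 18/16 + 18/15 + 18/14 + 18/13 + 18/12 + 18/11 + 18/10 + 18/9 + 18/8 + 18/7 + 18/6 + 18/5 + 18/4 + 18/3 + 18/2 + 18/1 = 42822903/680680 ≈ 62.91.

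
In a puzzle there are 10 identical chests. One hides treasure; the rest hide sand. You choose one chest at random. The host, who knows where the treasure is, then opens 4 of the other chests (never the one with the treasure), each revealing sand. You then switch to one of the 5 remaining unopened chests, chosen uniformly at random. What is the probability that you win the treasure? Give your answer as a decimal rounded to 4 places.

0.1800

Your original chest holds the treasure with probability 1/10, so the other 9 collectively hold it with probability 9/10.
The host can always find 4 empty chests to open, so the reveals don't change that 9/10; it is now spread over the 5 remaining unopened chests.
P(win by switching) = (9/10) · (1/5) = 9/50 ≈ 0.1800.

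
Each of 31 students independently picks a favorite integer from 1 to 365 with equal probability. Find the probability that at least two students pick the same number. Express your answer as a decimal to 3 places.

0.730

It's easier to compute the probability that all 31 are distinct.
P(all distinct) = 365/365 · 364/365 · ··· · 335/365 ≈ 0.270.
So the probability of at least one match is 1 − 0.270 = 0.730.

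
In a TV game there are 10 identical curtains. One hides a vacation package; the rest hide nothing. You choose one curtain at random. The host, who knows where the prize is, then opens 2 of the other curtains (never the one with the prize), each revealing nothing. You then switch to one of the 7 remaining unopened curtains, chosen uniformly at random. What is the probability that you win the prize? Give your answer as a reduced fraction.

9/70

Your original curtain holds the prize with probability 1/10, so the other 9 collectively hold it with probability 9/10.
The host can always find 2 empty curtains to open, so the reveals don't change that 9/10; it is now spread over the 7 remaining unopened curtains.
P(win by switching) = (9/10) · (1/7) = 9/70.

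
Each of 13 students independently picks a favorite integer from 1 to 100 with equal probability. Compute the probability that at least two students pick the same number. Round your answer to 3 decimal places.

0.557

It's easier to compute the probability that all 13 are distinct.
P(all distinct) = 100/100 · 99/100 · ··· · 88/100 ≈ 0.443.
So the probability of at least one match is 1 − 0.443 = 0.557.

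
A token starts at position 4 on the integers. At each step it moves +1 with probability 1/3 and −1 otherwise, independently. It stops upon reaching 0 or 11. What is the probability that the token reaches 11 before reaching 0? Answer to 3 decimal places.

Let r = q/p = (2/3)/(1/3) = 2. The recurrence P(i) = p·P(i+1) + q·P(i−1) with P(0)=0, P(11)=1 gives P(i) = (1 − r^i)/(1 − r^11).
P(4) = (1 − (2)^4) / (1 − (2)^11) = 15/2047 ≈ 0.007.

0.007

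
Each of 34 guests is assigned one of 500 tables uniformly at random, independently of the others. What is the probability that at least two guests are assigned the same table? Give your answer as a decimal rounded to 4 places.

It's easier to compute the probability that all 34 are distinct.
P(all distinct) = 500/500 · 499/500 · ··· · 467/500 ≈ 0.3173.
So the probability of at least one match is 1 − 0.3173 = 0.6827.

0.6827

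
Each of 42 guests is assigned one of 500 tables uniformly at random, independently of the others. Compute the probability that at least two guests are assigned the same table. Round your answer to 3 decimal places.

0.830

It's easier to compute the probability that all 42 are distinct.
P(all distinct) = 500/500 · 499/500 · ··· · 459/500 ≈ 0.170.
So the probability of at least one match is 1 − 0.170 = 0.830.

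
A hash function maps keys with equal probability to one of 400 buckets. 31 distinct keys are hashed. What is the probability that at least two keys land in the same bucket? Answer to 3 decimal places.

0.697

It's easier to compute the probability that all 31 are distinct.
P(all distinct) = 400/400 · 399/400 · ··· · 370/400 ≈ 0.303.
So the probability of at least one match is 1 − 0.303 = 0.697.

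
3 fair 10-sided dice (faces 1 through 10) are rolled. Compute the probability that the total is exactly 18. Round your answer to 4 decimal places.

There are 10^3 = 1000 equally likely outcomes.
The number of ordered 3-tuples from {1,…,10} summing to 18 is 73.
P(sum = 18) = 73/1000 ≈ 0.0730.

0.0730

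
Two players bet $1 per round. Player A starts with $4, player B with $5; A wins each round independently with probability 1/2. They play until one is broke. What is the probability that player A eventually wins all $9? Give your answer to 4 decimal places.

0.4444

With a fair step, P(i) = ½P(i−1) + ½P(i+1) with P(0)=0, P(9)=1 has the linear solution P(i) = i/9.
P(4) = 4/9 ≈ 0.4444.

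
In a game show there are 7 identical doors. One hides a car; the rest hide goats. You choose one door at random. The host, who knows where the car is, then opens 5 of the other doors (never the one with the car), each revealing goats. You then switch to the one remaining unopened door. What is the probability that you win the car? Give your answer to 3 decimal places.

0.857

Your original door holds the car with probability 1/7, so the other 6 collectively hold it with probability 6/7.
The host can always find 5 empty doors to open, so the reveals don't change that 6/7; it is now spread over the 1 remaining unopened door.
P(win by switching) = (6/7) · (1/1) = 6/7 ≈ 0.857.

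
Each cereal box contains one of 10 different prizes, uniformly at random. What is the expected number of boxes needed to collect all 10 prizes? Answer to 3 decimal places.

After i distinct types are collected, each trial gives a new one with probability (10−i)/10, so the expected wait for the next new type is 10/(10−i).
E = 10/10 + 10/9 + 10/8 + 10/7 + 10/6 + 10/5 + 10/4 + 10/3 + 10/2 + 10/1 = 7381/252 ≈ 29.290.

29.290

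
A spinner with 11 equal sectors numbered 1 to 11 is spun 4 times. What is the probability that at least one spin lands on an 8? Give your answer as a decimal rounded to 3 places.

0.317

P(no spin lands on an 8) = (10/11)^4 ≈ 0.683.
P(at least one) = 1 − 0.683 = 0.317.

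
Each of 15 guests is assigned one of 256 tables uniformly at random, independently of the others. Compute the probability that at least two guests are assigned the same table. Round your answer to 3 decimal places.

It's easier to compute the probability that all 15 are distinct.
P(all distinct) = 256/256 · 255/256 · ··· · 242/256 ≈ 0.658.
So the probability of at least one match is 1 − 0.658 = 0.342.

0.342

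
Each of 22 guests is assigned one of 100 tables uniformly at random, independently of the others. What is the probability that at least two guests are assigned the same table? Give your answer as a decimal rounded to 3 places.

0.918

It's easier to compute the probability that all 22 are distinct.
P(all distinct) = 100/100 · 99/100 · ··· · 79/100 ≈ 0.082.
So the probability of at least one match is 1 − 0.082 = 0.918.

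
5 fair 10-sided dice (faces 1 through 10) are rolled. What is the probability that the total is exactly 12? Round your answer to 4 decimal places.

0.0033

There are 10^5 = 100000 equally likely outcomes.
The number of ordered 5-tuples from {1,…,10} summing to 12 is 330.
P(sum = 12) = 330/100000 = 33/10000 ≈ 0.0033.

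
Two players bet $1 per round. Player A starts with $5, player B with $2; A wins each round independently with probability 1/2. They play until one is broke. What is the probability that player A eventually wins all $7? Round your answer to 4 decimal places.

0.7143

With a fair step, P(i) = ½P(i−1) + ½P(i+1) with P(0)=0, P(7)=1 has the linear solution P(i) = i/7.
P(5) = 5/7 ≈ 0.7143.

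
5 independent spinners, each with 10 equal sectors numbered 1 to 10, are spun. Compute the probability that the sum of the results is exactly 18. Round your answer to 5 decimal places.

There are 10^5 = 100000 equally likely outcomes.
The number of ordered 5-tuples from {1,…,10} summing to 18 is 2205.
P(sum = 18) = 2205/100000 = 441/20000 ≈ 0.02205.

0.02205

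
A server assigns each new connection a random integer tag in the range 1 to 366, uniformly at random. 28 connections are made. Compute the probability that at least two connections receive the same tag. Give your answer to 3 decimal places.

0.653

It's easier to compute the probability that all 28 are distinct.
P(all distinct) = 366/366 · 365/366 · ··· · 339/366 ≈ 0.347.
So the probability of at least one match is 1 − 0.347 = 0.653.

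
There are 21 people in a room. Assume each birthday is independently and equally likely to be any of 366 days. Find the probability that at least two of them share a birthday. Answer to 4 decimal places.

0.4428

It's easier to compute the probability that all 21 are distinct.
P(all distinct) = 366/366 · 365/366 · ··· · 346/366 ≈ 0.5572.
So the probability of at least one match is 1 − 0.5572 = 0.4428.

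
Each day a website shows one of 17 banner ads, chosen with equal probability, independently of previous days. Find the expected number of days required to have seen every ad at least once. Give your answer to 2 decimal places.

58.47

After i distinct types are collected, each trial gives a new one with probability (17−i)/17, so the expected wait for the next new type is 17/(17−i).
E = 17/17 + 17/16 + 17/15 + 17/14 + 17/13 + 17/12 + 17/11 + 17/10 + 17/9 + 17/8 + 17/7 + 17/6 + 17/5 + 17/4 + 17/3 + 17/2 + 17/1 = 42142223/720720 ≈ 58.47.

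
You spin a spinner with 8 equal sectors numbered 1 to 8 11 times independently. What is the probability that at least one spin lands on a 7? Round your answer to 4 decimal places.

0.7698

P(no spin lands on a 7) = (7/8)^11 ≈ 0.2302.
P(at least one) = 1 − 0.2302 = 0.7698.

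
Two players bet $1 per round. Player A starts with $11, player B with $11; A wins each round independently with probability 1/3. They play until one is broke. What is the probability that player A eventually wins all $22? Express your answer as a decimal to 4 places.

0.0005

Let r = q/p = (2/3)/(1/3) = 2. The recurrence P(i) = p·P(i+1) + q·P(i−1) with P(0)=0, P(22)=1 gives P(i) = (1 − r^i)/(1 − r^22).
P(11) = (1 − (2)^11) / (1 − (2)^22) = 1/2049 ≈ 0.0005.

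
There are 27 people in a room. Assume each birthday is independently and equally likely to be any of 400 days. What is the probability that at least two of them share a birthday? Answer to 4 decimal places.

0.5924

It's easier to compute the probability that all 27 are distinct.
P(all distinct) = 400/400 · 399/400 · ··· · 374/400 ≈ 0.4076.
So the probability of at least one match is 1 − 0.4076 = 0.5924.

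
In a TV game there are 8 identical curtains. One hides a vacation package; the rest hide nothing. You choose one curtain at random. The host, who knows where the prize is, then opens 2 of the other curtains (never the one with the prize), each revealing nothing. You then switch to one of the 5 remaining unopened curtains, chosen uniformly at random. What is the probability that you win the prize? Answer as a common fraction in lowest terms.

7/40

Your original curtain holds the prize with probability 1/8, so the other 7 collectively hold it with probability 7/8.
The host can always find 2 empty curtains to open, so the reveals don't change that 7/8; it is now spread over the 5 remaining unopened curtains.
P(win by switching) = (7/8) · (1/5) = 7/40.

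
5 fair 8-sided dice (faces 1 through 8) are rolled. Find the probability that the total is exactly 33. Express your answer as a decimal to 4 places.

There are 8^5 = 32768 equally likely outcomes.
The number of ordered 5-tuples from {1,…,8} summing to 33 is 330.
P(sum = 33) = 330/32768 = 165/16384 ≈ 0.0101.

0.0101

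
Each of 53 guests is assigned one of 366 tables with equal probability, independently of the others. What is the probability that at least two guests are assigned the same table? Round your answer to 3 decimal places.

0.981

It's easier to compute the probability that all 53 are distinct.
P(all distinct) = 366/366 · 365/366 · ··· · 314/366 ≈ 0.019.
So the probability of at least one match is 1 − 0.019 = 0.981.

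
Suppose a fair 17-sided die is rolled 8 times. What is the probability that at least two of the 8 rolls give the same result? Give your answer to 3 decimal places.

P(all 8 different) = 17/17 · 16/17 · ··· · 10/17 ≈ 0.141.
P(at least two equal) = 1 − 0.141 = 0.859.

0.859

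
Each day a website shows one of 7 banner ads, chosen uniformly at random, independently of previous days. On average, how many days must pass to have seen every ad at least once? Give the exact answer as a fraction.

After i distinct types are collected, each trial gives a new one with probability (7−i)/7, so the expected wait for the next new type is 7/(7−i).
E = 7/7 + 7/6 + 7/5 + 7/4 + 7/3 + 7/2 + 7/1 = 363/20.

363/20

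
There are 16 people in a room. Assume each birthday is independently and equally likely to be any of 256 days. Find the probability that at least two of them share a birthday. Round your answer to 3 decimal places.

It's easier to compute the probability that all 16 are distinct.
P(all distinct) = 256/256 · 255/256 · ··· · 241/256 ≈ 0.620.
So the probability of at least one match is 1 − 0.620 = 0.380.

0.380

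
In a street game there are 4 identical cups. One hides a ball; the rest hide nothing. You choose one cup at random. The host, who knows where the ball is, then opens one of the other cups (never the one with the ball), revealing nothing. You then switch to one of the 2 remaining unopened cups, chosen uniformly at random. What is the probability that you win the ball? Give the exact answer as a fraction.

3/8

Your original cup holds the ball with probability 1/4, so the other 3 collectively hold it with probability 3/4.
The host can always find an empty cup to open, so this doesn't change that 3/4; it is now spread over the 2 remaining unopened cups.
P(win by switching) = (3/4) · (1/2) = 3/8.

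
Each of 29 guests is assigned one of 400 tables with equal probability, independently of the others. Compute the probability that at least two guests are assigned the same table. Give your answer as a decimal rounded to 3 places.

It's easier to compute the probability that all 29 are distinct.
P(all distinct) = 400/400 · 399/400 · ··· · 372/400 ≈ 0.353.
So the probability of at least one match is 1 − 0.353 = 0.647.

0.647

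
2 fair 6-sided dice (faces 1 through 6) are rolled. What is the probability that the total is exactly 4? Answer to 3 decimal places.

0.083

There are 6^2 = 36 equally likely outcomes.
The number of ordered 2-tuples from {1,…,6} summing to 4 is 3.
P(sum = 4) = 3/36 = 1/12 ≈ 0.083.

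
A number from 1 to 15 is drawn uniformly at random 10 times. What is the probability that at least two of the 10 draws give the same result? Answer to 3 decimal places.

0.981

P(all 10 different) = 15/15 · 14/15 · ··· · 6/15 ≈ 0.019.
P(at least two equal) = 1 − 0.019 = 0.981.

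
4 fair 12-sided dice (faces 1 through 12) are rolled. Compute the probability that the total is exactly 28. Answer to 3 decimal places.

There are 12^4 = 20736 equally likely outcomes.
The number of ordered 4-tuples from {1,…,12} summing to 28 is 1111.
P(sum = 28) = 1111/20736 ≈ 0.054.

0.054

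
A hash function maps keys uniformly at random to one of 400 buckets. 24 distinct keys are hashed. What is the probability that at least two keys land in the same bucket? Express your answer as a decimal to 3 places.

It's easier to compute the probability that all 24 are distinct.
P(all distinct) = 400/400 · 399/400 · ··· · 377/400 ≈ 0.495.
So the probability of at least one match is 1 − 0.495 = 0.505.

0.505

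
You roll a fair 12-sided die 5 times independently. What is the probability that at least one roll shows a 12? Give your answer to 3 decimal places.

0.353

P(no roll shows a 12) = (11/12)^5 ≈ 0.647.
P(at least one) = 1 − 0.647 = 0.353.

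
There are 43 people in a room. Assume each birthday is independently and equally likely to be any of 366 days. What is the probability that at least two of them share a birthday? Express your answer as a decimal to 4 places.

0.9234

It's easier to compute the probability that all 43 are distinct.
P(all distinct) = 366/366 · 365/366 · ··· · 324/366 ≈ 0.0766.
So the probability of at least one match is 1 − 0.0766 = 0.9234.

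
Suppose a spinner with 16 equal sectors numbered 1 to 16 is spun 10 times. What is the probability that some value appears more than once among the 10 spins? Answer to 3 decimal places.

0.974

P(all 10 different) = 16/16 · 15/16 · ··· · 7/16 ≈ 0.026.
P(at least two equal) = 1 − 0.026 = 0.974.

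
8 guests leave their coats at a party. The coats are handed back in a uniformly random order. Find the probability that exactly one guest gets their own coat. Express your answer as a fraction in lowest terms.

103/280

Choose which one is fixed: C(8,1) = 8 ways.
The remaining 7 must have no fixed point: D(7) = 1854.
P = 8·1854/40320 = 103/280.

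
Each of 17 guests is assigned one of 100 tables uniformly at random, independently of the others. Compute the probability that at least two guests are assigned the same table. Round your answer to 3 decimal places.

It's easier to compute the probability that all 17 are distinct.
P(all distinct) = 100/100 · 99/100 · ··· · 84/100 ≈ 0.237.
So the probability of at least one match is 1 − 0.237 = 0.763.

0.763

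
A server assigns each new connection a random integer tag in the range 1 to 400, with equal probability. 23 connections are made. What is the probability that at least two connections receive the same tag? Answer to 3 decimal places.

0.475

It's easier to compute the probability that all 23 are distinct.
P(all distinct) = 400/400 · 399/400 · ··· · 378/400 ≈ 0.525.
So the probability of at least one match is 1 − 0.525 = 0.475.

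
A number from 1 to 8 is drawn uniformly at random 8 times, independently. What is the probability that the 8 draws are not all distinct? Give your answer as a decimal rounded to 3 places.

0.998

P(all 8 different) = 8/8 · 7/8 · ··· · 1/8 ≈ 0.002.
P(at least two equal) = 1 − 0.002 = 0.998.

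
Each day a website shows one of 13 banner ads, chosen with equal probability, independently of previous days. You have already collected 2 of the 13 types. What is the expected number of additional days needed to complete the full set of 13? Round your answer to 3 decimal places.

39.258

Starting from 2 distinct types, each trial gives a new one with probability (13−i)/13 when i types are held, so the wait for the next new type is 13/(13−i).
E = 13/11 + 13/10 + 13/9 + 13/8 + 13/7 + 13/6 + 13/5 + 13/4 + 13/3 + 13/2 + 13/1 = 1088243/27720 ≈ 39.258.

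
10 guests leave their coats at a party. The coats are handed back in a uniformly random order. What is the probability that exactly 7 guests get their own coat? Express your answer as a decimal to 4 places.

0.0001

Choose which 7 of the 10 are fixed: C(10,7) = 120 ways.
The remaining 3 must have no fixed point: D(3) = 2.
P = 120·2/3628800 = 1/15120 ≈ 0.0001.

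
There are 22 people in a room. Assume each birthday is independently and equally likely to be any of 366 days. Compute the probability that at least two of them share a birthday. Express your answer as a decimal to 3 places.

It's easier to compute the probability that all 22 are distinct.
P(all distinct) = 366/366 · 365/366 · ··· · 345/366 ≈ 0.525.
So the probability of at least one match is 1 − 0.525 = 0.475.

0.475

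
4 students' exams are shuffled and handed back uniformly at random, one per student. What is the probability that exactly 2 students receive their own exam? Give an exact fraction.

Choose which 2 of the 4 are fixed: C(4,2) = 6 ways.
The remaining 2 must have no fixed point: D(2) = 1.
P = 6·1/24 = 1/4.

1/4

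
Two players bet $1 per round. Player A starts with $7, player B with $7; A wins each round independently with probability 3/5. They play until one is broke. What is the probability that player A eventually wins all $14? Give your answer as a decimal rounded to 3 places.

Let r = q/p = (2/5)/(3/5) = 2/3. The recurrence P(i) = p·P(i+1) + q·P(i−1) with P(0)=0, P(14)=1 gives P(i) = (1 − r^i)/(1 − r^14).
P(7) = (1 − (2/3)^7) / (1 − (2/3)^14) = 2187/2315 ≈ 0.945.

0.945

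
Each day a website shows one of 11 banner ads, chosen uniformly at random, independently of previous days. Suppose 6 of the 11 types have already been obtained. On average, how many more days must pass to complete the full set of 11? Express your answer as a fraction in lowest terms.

1507/60

Starting from 6 distinct types, each trial gives a new one with probability (11−i)/11 when i types are held, so the wait for the next new type is 11/(11−i).
E = 11/5 + 11/4 + 11/3 + 11/2 + 11/1 = 1507/60.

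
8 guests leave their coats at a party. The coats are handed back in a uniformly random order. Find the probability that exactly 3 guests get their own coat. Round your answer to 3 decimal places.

Choose which 3 of the 8 are fixed: C(8,3) = 56 ways.
The remaining 5 must have no fixed point: D(5) = 44.
P = 56·44/40320 = 11/180 ≈ 0.061.

0.061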